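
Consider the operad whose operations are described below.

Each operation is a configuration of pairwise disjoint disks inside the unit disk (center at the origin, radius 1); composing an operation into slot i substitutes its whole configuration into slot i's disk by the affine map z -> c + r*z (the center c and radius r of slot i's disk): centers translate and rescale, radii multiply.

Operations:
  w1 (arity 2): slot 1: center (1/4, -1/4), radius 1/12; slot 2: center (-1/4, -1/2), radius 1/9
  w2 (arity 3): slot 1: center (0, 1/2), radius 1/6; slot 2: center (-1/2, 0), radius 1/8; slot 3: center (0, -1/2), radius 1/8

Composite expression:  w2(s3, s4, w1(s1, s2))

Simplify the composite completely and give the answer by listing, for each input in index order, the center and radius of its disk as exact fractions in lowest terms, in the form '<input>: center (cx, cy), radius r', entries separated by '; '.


s1: center (1/32, -17/32), radius 1/96; s2: center (-1/32, -9/16), radius 1/72; s3: center (0, 1/2), radius 1/6; s4: center (-1/2, 0), radius 1/8

Below w2, radii multiply path by path; the s-disk centers shift.
for s3, the 1-step affine chain lands on center (0, 1/2), radius 1/6
for s4, the 1-step affine chain lands on center (-1/2, 0), radius 1/8
for s1, the 2-step affine chain lands on center (1/32, -17/32), radius 1/96
for s2, the 2-step affine chain lands on center (-1/32, -9/16), radius 1/72


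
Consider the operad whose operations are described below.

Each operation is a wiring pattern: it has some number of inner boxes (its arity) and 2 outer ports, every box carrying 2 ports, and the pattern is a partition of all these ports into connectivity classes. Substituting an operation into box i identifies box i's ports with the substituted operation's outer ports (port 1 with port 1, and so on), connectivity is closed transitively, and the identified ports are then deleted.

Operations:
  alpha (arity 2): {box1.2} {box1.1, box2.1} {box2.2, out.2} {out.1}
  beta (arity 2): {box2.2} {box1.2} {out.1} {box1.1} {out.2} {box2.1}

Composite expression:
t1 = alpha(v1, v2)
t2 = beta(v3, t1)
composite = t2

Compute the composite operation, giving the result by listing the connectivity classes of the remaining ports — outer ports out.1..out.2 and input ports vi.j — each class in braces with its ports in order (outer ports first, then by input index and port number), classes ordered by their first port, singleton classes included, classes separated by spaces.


{out.1} {out.2} {v1.1, v2.1} {v1.2} {v2.2} {v3.1} {v3.2}

Connectivity passes through glued beta-boundaries; trace each wire chain.
after alpha, the pattern on (v1, v2) reads {out.1} {out.2, v2.2} {v1.1, v2.1} {v1.2} (out.j = its outer ports)
after beta, the pattern on (v3, v1, v2) reads {out.1} {out.2} {v1.1, v2.1} {v1.2} {v2.2} {v3.1} {v3.2} (out.j = its outer ports)


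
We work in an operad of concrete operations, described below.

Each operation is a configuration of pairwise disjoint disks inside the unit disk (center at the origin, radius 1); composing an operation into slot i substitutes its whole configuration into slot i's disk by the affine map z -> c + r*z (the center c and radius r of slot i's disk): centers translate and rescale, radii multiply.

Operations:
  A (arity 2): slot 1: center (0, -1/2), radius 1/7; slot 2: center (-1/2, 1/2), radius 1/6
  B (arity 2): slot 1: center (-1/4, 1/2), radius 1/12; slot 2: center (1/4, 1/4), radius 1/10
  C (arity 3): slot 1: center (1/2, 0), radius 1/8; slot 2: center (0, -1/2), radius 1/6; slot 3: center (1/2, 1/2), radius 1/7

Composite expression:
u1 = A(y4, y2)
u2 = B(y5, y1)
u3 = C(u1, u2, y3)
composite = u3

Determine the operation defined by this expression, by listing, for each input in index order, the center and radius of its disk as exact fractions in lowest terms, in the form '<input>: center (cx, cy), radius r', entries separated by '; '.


y1: center (1/24, -11/24), radius 1/60; y2: center (7/16, 1/16), radius 1/48; y3: center (1/2, 1/2), radius 1/7; y4: center (1/2, -1/16), radius 1/56; y5: center (-1/24, -5/12), radius 1/72


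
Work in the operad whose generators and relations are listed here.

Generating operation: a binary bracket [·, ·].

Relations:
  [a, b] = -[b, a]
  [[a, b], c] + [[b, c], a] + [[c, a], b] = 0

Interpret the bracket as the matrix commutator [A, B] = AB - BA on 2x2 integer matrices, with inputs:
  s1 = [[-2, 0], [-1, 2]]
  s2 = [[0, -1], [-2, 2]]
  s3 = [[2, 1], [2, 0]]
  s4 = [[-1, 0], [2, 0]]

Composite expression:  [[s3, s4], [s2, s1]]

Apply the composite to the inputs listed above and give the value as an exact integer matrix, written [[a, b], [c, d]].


[[-18, -18], [-36, 18]]

[s3, s4] = [[2, 1], [-6, -2]]
[s2, s1] = [[1, -4], [6, -1]]
[[s3, s4], [s2, s1]] = [[-18, -18], [-36, 18]]


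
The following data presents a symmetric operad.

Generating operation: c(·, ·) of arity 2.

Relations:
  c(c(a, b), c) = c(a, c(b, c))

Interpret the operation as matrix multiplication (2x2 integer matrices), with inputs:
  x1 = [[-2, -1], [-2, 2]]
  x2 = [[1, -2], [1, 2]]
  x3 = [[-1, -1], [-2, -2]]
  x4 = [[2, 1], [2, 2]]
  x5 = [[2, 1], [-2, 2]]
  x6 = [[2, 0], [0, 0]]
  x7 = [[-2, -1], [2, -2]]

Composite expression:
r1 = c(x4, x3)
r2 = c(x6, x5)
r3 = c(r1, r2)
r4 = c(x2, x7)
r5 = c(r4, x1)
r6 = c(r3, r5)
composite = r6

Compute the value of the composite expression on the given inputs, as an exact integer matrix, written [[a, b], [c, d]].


[[-144, -96], [-216, -144]]

c(x4, x3) = [[-4, -4], [-6, -6]]
c(x6, x5) = [[4, 2], [0, 0]]
c(c(x4, x3), c(x6, x5)) = [[-16, -8], [-24, -12]]
c(x2, x7) = [[-6, 3], [2, -5]]
c(c(x2, x7), x1) = [[6, 12], [6, -12]]
c(c(c(x4, x3), c(x6, x5)), c(c(x2, x7), x1)) = [[-144, -96], [-216, -144]]


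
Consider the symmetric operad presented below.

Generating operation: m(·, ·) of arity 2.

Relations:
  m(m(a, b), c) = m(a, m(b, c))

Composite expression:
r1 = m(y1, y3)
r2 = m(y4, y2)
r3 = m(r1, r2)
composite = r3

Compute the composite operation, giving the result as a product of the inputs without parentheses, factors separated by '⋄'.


All parenthesizations of m agree; list the y-inputs left to right.
m(y1, y3) collapses to y1 ⋄ y3
m(y4, y2) collapses to y4 ⋄ y2
m(m(y1, y3), m(y4, y2)) collapses to y1 ⋄ y3 ⋄ y4 ⋄ y2

y1 ⋄ y3 ⋄ y4 ⋄ y2


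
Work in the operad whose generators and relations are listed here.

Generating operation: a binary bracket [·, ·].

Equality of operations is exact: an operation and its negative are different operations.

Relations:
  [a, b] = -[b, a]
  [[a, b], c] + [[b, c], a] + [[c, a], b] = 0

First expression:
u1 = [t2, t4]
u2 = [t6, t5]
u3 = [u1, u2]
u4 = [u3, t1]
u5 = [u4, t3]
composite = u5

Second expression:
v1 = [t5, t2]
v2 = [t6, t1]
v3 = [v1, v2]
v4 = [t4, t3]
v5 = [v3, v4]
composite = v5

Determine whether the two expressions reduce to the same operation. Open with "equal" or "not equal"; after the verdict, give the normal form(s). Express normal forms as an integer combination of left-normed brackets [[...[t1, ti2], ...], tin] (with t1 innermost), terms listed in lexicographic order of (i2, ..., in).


The first composite normalizes to [[[[[t1, t2], t4], t5], t6], t3] - [[[[[t1, t2], t4], t6], t5], t3] - [[[[[t1, t4], t2], t5], t6], t3] + [[[[[t1, t4], t2], t6], t5], t3] - [[[[[t1, t5], t6], t2], t4], t3] + [[[[[t1, t5], t6], t4], t2], t3] + [[[[[t1, t6], t5], t2], t4], t3] - [[[[[t1, t6], t5], t4], t2], t3]
The second composite normalizes to [[[[[t1, t6], t2], t5], t3], t4] - [[[[[t1, t6], t2], t5], t4], t3] - [[[[[t1, t6], t5], t2], t3], t4] + [[[[[t1, t6], t5], t2], t4], t3]
The normal forms differ: not equal.

not equal: they reduce to [[[[[t1, t2], t4], t5], t6], t3] - [[[[[t1, t2], t4], t6], t5], t3] - [[[[[t1, t4], t2], t5], t6], t3] + [[[[[t1, t4], t2], t6], t5], t3] - [[[[[t1, t5], t6], t2], t4], t3] + [[[[[t1, t5], t6], t4], t2], t3] + [[[[[t1, t6], t5], t2], t4], t3] - [[[[[t1, t6], t5], t4], t2], t3] and [[[[[t1, t6], t2], t5], t3], t4] - [[[[[t1, t6], t2], t5], t4], t3] - [[[[[t1, t6], t5], t2], t3], t4] + [[[[[t1, t6], t5], t2], t4], t3]


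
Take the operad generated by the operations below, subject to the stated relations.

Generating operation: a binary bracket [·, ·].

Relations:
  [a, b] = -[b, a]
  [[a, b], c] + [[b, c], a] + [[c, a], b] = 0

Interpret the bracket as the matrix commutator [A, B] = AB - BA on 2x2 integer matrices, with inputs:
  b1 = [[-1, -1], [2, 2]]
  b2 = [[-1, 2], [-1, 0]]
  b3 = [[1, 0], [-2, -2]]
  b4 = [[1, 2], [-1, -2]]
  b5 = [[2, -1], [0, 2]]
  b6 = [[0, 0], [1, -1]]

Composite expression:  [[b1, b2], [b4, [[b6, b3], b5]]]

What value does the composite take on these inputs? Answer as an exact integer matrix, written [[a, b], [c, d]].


[[-30, 120], [-60, 30]]

[b1, b2] = [[-3, -7], [-5, 3]]
[b6, b3] = [[0, 0], [5, 0]]
[[b6, b3], b5] = [[5, 0], [0, -5]]
[b4, [[b6, b3], b5]] = [[0, -20], [-10, 0]]
[[b1, b2], [b4, [[b6, b3], b5]]] = [[-30, 120], [-60, 30]]


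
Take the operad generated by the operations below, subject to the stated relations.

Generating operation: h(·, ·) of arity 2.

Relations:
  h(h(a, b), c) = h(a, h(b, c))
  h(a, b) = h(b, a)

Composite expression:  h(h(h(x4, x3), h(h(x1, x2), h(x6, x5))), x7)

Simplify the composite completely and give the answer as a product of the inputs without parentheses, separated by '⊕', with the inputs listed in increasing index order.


Reordering under h is free, so list the x-inputs canonically.
h(x4, x3) unparenthesizes to x4 ⊕ x3
h(x1, x2) unparenthesizes to x1 ⊕ x2
h(x6, x5) unparenthesizes to x6 ⊕ x5
h(h(x1, x2), h(x6, x5)) unparenthesizes to x1 ⊕ x2 ⊕ x6 ⊕ x5
h(h(x4, x3), h(h(x1, x2), h(x6, x5))) unparenthesizes to x4 ⊕ x3 ⊕ x1 ⊕ x2 ⊕ x6 ⊕ x5
h(h(h(x4, x3), h(h(x1, x2), h(x6, x5))), x7) unparenthesizes to x4 ⊕ x3 ⊕ x1 ⊕ x2 ⊕ x6 ⊕ x5 ⊕ x7
commutativity sorts the factors: x1 ⊕ x2 ⊕ x3 ⊕ x4 ⊕ x5 ⊕ x6 ⊕ x7

x1 ⊕ x2 ⊕ x3 ⊕ x4 ⊕ x5 ⊕ x6 ⊕ x7


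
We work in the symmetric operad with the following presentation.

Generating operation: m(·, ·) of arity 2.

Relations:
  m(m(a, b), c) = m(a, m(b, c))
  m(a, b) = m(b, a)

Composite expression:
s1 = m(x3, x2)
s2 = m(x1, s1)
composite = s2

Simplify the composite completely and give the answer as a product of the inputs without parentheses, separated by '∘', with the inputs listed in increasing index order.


x1 ∘ x2 ∘ x3

Reordering under m is free, so list the x-inputs canonically.
m(x3, x2) reduces to x3 ∘ x2
m(x1, m(x3, x2)) reduces to x1 ∘ x3 ∘ x2
reordering the factors by index: x1 ∘ x2 ∘ x3


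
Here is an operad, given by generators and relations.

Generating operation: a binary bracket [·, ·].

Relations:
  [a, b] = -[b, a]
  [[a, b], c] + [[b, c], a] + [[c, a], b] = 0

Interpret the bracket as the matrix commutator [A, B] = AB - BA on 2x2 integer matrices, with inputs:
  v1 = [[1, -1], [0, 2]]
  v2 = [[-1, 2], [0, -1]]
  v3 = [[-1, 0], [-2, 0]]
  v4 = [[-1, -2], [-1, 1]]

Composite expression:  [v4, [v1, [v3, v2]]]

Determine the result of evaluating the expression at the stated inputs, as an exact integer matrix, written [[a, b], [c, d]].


[[10, -20], [0, -10]]

[v3, v2] = [[4, -2], [0, -4]]
[v1, [v3, v2]] = [[0, 10], [0, 0]]
[v4, [v1, [v3, v2]]] = [[10, -20], [0, -10]]


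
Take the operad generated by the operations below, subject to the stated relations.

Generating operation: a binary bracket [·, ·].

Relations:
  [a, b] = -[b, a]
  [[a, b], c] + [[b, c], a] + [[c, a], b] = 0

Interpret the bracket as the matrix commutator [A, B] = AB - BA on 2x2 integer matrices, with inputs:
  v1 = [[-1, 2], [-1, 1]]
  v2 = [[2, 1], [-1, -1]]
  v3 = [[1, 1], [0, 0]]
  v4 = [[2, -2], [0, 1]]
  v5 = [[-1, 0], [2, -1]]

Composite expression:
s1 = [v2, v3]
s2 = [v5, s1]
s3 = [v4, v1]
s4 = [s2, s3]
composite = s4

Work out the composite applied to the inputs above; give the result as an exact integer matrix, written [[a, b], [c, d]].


[[8, 16], [24, -8]]

[v2, v3] = [[1, 2], [-1, -1]]
[v5, [v2, v3]] = [[-4, 0], [4, 4]]
[v4, v1] = [[2, -2], [1, -2]]
[[v5, [v2, v3]], [v4, v1]] = [[8, 16], [24, -8]]


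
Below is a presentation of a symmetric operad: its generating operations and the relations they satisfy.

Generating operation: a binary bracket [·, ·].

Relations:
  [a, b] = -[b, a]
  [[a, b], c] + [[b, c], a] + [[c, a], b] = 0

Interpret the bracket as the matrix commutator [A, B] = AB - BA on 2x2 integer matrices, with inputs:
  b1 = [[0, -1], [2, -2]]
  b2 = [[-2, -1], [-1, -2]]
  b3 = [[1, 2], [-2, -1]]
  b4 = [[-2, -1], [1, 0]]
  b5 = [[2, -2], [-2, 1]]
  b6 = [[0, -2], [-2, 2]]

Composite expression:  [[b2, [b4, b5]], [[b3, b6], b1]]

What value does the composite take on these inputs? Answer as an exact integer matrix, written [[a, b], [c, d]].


[b4, b5] = [[4, 5], [-3, -4]]
[b2, [b4, b5]] = [[8, 8], [-8, -8]]
[b3, b6] = [[-8, 0], [8, 8]]
[[b3, b6], b1] = [[8, 16], [48, -8]]
[[b2, [b4, b5]], [[b3, b6], b1]] = [[512, 128], [-896, -512]]

[[512, 128], [-896, -512]]


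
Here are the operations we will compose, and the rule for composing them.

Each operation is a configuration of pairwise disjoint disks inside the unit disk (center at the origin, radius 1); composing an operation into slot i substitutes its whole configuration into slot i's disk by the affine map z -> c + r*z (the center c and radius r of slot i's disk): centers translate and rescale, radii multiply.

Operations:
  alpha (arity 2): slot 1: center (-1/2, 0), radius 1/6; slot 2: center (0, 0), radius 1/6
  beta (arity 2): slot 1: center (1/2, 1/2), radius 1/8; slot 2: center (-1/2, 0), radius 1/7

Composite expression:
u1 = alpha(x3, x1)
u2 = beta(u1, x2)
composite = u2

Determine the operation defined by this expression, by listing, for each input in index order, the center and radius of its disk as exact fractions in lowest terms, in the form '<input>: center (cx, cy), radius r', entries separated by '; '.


Only the slot chain above each x matters under beta; compose those maps.
x3 passes through 2 substitutions, ending at center (7/16, 1/2), radius 1/48
x1 passes through 2 substitutions, ending at center (1/2, 1/2), radius 1/48
x2 passes through 1 substitution, ending at center (-1/2, 0), radius 1/7

x1: center (1/2, 1/2), radius 1/48; x2: center (-1/2, 0), radius 1/7; x3: center (7/16, 1/2), radius 1/48


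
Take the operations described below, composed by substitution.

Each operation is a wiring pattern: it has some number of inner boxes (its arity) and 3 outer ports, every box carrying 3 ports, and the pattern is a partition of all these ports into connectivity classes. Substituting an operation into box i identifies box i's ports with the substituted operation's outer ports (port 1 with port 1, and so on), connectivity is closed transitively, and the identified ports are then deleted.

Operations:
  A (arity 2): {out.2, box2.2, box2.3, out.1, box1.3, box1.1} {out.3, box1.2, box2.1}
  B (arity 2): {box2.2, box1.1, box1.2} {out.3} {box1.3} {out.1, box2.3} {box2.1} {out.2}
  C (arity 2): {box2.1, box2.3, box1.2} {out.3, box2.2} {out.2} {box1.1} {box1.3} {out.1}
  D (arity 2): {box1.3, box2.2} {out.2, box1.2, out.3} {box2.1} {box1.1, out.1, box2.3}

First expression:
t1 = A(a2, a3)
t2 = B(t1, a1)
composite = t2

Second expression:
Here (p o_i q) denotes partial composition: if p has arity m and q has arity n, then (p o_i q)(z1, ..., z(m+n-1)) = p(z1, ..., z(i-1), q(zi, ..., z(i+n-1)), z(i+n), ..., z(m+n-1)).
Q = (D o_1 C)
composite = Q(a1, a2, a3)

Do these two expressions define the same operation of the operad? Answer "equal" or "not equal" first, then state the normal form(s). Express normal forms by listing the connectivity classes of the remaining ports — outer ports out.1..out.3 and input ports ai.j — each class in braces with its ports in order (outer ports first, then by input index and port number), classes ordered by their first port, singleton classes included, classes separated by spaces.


The first expression reduces to {out.1, a1.3} {out.2} {out.3} {a1.1} {a1.2, a2.1, a2.3, a3.2, a3.3} {a2.2, a3.1}
The second expression reduces to {out.1, a3.3} {out.2, out.3} {a1.1} {a1.2, a2.1, a2.3} {a1.3} {a2.2, a3.2} {a3.1}
The forms do not match — not equal.

not equal — first {out.1, a1.3} {out.2} {out.3} {a1.1} {a1.2, a2.1, a2.3, a3.2, a3.3} {a2.2, a3.1}, second {out.1, a3.3} {out.2, out.3} {a1.1} {a1.2, a2.1, a2.3} {a1.3} {a2.2, a3.2} {a3.1}


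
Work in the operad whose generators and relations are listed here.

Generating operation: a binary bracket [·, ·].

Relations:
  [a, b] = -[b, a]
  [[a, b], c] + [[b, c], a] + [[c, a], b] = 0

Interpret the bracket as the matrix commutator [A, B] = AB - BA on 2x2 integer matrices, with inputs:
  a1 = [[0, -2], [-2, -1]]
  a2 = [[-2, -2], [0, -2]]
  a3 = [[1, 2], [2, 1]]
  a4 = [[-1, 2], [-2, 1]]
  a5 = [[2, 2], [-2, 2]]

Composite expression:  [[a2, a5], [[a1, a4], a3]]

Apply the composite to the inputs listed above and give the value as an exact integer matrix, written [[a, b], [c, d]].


[[0, 256], [256, 0]]

[a2, a5] = [[4, 0], [0, -4]]
[a1, a4] = [[8, -2], [6, -8]]
[[a1, a4], a3] = [[-16, 32], [-32, 16]]
[[a2, a5], [[a1, a4], a3]] = [[0, 256], [256, 0]]


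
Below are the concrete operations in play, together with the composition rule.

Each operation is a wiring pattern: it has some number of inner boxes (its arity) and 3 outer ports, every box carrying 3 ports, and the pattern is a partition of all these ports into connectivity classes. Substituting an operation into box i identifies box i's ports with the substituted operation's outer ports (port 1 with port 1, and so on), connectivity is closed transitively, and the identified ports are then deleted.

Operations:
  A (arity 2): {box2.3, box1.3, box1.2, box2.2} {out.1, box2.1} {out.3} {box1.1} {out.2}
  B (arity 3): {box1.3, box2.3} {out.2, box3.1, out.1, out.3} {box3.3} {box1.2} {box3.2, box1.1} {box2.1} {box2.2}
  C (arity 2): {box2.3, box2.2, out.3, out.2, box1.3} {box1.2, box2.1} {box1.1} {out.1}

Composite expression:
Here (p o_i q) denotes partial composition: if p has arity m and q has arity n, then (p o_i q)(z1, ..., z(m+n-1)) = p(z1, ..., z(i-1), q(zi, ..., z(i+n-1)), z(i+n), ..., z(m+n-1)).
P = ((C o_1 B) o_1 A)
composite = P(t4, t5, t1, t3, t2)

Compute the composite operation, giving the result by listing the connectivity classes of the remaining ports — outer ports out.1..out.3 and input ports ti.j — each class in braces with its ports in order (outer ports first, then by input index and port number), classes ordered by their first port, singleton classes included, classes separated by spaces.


{out.1} {out.2, out.3, t2.1, t2.2, t2.3, t3.1} {t1.1} {t1.2} {t1.3} {t3.2, t5.1} {t3.3} {t4.1} {t4.2, t4.3, t5.2, t5.3}

Treat the ports identified at C as solder joints: merge, then drop.
the subtree at A composes to {out.1, t5.1} {out.2} {out.3} {t4.1} {t4.2, t4.3, t5.2, t5.3} on (t4, t5); out.j = own outer ports
the subtree at B composes to {out.1, out.2, out.3, t3.1} {t1.1} {t1.2} {t1.3} {t3.2, t5.1} {t3.3} {t4.1} {t4.2, t4.3, t5.2, t5.3} on (t4, t5, t1, t3); out.j = own outer ports
the subtree at C composes to {out.1} {out.2, out.3, t2.1, t2.2, t2.3, t3.1} {t1.1} {t1.2} {t1.3} {t3.2, t5.1} {t3.3} {t4.1} {t4.2, t4.3, t5.2, t5.3} on (t4, t5, t1, t3, t2); out.j = own outer ports


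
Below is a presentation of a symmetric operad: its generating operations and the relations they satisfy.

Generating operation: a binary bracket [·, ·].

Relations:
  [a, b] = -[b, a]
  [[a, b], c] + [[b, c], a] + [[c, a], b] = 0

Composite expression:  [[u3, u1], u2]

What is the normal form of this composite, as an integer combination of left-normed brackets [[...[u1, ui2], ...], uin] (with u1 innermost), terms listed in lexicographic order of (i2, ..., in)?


Antisymmetry and Jacobi reduce to u1-anchored left-normed brackets.
Composite bracket: [[u3, u1], u2]
The bracket unfolds into 4 signed words via [a, b] = ab - ba (2^2 = 4).
Words beginning with u1 determine it all:
  the word u1u3u2 carries sign -1 and contributes -[[u1, u3], u2]

-[[u1, u3], u2]


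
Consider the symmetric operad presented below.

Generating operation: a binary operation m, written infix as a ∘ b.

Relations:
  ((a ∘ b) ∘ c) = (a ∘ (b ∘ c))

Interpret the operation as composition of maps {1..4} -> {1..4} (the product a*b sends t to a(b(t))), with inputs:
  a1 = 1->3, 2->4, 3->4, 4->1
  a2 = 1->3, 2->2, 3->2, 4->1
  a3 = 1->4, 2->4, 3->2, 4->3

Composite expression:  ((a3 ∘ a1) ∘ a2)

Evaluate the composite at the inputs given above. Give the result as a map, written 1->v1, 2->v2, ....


1->3, 2->3, 3->3, 4->2

(a3 ∘ a1) = 1->2, 2->3, 3->3, 4->4
((a3 ∘ a1) ∘ a2) = 1->3, 2->3, 3->3, 4->2


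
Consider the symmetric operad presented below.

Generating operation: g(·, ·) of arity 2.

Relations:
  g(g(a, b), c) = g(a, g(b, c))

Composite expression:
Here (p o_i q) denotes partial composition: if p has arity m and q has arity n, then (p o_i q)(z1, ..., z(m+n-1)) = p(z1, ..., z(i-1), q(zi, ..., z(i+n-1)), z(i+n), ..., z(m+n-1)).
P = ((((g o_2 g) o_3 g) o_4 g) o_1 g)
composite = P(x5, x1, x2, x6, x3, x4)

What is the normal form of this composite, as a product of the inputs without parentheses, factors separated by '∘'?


x5 ∘ x1 ∘ x2 ∘ x6 ∘ x3 ∘ x4


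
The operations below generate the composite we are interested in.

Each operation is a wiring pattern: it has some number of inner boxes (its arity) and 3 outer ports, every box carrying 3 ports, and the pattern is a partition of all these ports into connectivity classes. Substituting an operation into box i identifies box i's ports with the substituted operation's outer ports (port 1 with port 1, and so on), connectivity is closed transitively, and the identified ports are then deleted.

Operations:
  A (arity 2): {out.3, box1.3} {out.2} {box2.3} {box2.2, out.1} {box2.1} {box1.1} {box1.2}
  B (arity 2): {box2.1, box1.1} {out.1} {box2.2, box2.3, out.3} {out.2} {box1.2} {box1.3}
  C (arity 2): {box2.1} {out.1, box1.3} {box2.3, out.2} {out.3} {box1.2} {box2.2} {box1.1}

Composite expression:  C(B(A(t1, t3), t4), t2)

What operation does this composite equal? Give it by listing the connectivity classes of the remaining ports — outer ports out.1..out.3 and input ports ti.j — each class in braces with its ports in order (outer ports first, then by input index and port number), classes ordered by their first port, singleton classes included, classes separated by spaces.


Reachability decides: close wires over C-identified ports.
A over (t1, t3) gives {out.1, t3.2} {out.2} {out.3, t1.3} {t1.1} {t1.2} {t3.1} {t3.3}, out.j being that stage's outer ports
B over (t1, t3, t4) gives {out.1} {out.2} {out.3, t4.2, t4.3} {t1.1} {t1.2} {t1.3} {t3.1} {t3.2, t4.1} {t3.3}, out.j being that stage's outer ports
C over (t1, t3, t4, t2) gives {out.1, t4.2, t4.3} {out.2, t2.3} {out.3} {t1.1} {t1.2} {t1.3} {t2.1} {t2.2} {t3.1} {t3.2, t4.1} {t3.3}, out.j being that stage's outer ports

{out.1, t4.2, t4.3} {out.2, t2.3} {out.3} {t1.1} {t1.2} {t1.3} {t2.1} {t2.2} {t3.1} {t3.2, t4.1} {t3.3}


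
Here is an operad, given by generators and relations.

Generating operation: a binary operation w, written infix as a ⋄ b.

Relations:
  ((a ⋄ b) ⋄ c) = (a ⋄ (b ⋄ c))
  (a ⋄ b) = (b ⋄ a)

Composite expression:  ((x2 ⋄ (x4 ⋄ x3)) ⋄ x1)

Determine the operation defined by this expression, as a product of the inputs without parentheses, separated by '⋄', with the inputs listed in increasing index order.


x1 ⋄ x2 ⋄ x3 ⋄ x4

Both nesting and order wash out for w; what remains is which x's occur.
(x4 ⋄ x3) collapses to x4 ⋄ x3
(x2 ⋄ (x4 ⋄ x3)) collapses to x2 ⋄ x4 ⋄ x3
((x2 ⋄ (x4 ⋄ x3)) ⋄ x1) collapses to x2 ⋄ x4 ⋄ x3 ⋄ x1
the factors in increasing index order: x1 ⋄ x2 ⋄ x3 ⋄ x4


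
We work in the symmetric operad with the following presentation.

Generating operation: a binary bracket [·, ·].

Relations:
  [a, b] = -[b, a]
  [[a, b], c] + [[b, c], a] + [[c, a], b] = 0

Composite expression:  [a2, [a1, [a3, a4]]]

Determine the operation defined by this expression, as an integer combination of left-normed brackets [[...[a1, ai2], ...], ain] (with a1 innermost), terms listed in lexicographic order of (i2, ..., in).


-[[[a1, a3], a4], a2] + [[[a1, a4], a3], a2]

Left-normed coefficients sit on the a1-initial expansion words.
Composite bracket: [a2, [a1, [a3, a4]]]
The bracket unfolds into 8 signed words via [a, b] = ab - ba (2^3 = 8).
Words beginning with a1 determine it all:
  a1a3a4a2 appears with sign -1, giving the term -[[[a1, a3], a4], a2]
  a1a4a3a2 appears with sign +1, giving the term +[[[a1, a4], a3], a2]


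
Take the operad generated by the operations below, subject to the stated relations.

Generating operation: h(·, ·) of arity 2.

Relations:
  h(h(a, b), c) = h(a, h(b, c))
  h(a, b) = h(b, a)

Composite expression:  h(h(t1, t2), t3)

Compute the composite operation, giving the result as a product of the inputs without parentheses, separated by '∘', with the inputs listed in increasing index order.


Reordering under h is free, so list the t-inputs canonically.
h(t1, t2) spells out as t1 ∘ t2
h(h(t1, t2), t3) spells out as t1 ∘ t2 ∘ t3
the factors in increasing index order: t1 ∘ t2 ∘ t3

t1 ∘ t2 ∘ t3


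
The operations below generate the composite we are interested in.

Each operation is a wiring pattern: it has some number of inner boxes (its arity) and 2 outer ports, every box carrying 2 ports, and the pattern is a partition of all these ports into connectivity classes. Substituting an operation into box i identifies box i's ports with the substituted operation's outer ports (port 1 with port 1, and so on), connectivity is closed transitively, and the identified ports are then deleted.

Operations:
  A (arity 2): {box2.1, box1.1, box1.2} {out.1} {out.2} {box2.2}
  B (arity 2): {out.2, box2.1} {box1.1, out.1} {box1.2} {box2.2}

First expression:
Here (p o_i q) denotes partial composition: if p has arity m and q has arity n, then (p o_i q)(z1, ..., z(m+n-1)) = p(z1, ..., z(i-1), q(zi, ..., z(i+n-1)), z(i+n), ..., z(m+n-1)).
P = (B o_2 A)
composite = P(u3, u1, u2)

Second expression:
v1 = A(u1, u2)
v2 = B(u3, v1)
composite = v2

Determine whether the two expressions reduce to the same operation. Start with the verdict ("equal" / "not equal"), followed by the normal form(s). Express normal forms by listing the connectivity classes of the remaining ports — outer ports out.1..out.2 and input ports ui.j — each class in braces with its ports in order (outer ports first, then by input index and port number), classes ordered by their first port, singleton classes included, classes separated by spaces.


equal: each reduces to {out.1, u3.1} {out.2} {u1.1, u1.2, u2.1} {u2.2} {u3.2}


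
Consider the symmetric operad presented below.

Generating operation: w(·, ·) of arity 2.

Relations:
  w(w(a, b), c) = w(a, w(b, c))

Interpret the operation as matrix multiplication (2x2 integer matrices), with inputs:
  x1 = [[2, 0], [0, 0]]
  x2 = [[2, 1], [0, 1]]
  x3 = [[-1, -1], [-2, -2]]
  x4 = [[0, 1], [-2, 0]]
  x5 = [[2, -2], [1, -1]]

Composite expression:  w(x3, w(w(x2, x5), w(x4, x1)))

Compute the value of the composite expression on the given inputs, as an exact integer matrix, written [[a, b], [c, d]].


[[-24, 0], [-48, 0]]

w(x2, x5) = [[5, -5], [1, -1]]
w(x4, x1) = [[0, 0], [-4, 0]]
w(w(x2, x5), w(x4, x1)) = [[20, 0], [4, 0]]
w(x3, w(w(x2, x5), w(x4, x1))) = [[-24, 0], [-48, 0]]


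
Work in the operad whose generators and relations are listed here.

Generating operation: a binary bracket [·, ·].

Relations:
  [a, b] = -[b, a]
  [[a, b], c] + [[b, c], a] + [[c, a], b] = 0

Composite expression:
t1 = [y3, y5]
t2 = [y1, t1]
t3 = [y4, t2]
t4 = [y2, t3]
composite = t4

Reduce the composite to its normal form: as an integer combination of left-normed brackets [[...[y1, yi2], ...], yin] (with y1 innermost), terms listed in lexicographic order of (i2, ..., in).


[[[[y1, y3], y5], y4], y2] - [[[[y1, y5], y3], y4], y2]

A multilinear Lie element is pinned by y1-initial words (y1 innermost).
Composite bracket: [y2, [y4, [y1, [y3, y5]]]]
The bracket unfolds into 16 signed words via [a, b] = ab - ba (2^4 = 16).
Words beginning with y1 determine it all:
  the word y1y3y5y4y2 carries sign +1 and contributes +[[[[y1, y3], y5], y4], y2]
  the word y1y5y3y4y2 carries sign -1 and contributes -[[[[y1, y5], y3], y4], y2]


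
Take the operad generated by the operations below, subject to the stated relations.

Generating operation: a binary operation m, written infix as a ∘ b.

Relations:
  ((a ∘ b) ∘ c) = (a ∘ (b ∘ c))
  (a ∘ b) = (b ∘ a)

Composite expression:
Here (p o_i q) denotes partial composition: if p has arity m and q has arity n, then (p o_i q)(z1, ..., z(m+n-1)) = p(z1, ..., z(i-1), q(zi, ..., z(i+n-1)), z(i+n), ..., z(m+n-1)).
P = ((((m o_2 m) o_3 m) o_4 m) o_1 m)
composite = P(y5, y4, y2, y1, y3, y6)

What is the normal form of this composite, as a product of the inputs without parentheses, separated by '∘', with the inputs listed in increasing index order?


y1 ∘ y2 ∘ y3 ∘ y4 ∘ y5 ∘ y6

Both nesting and order wash out for m; what remains is which y's occur.
(y5 ∘ y4) unparenthesizes to y5 ∘ y4
(y3 ∘ y6) unparenthesizes to y3 ∘ y6
(y1 ∘ (y3 ∘ y6)) unparenthesizes to y1 ∘ y3 ∘ y6
(y2 ∘ (y1 ∘ (y3 ∘ y6))) unparenthesizes to y2 ∘ y1 ∘ y3 ∘ y6
((y5 ∘ y4) ∘ (y2 ∘ (y1 ∘ (y3 ∘ y6)))) unparenthesizes to y5 ∘ y4 ∘ y2 ∘ y1 ∘ y3 ∘ y6
putting the inputs in ascending order: y1 ∘ y2 ∘ y3 ∘ y4 ∘ y5 ∘ y6


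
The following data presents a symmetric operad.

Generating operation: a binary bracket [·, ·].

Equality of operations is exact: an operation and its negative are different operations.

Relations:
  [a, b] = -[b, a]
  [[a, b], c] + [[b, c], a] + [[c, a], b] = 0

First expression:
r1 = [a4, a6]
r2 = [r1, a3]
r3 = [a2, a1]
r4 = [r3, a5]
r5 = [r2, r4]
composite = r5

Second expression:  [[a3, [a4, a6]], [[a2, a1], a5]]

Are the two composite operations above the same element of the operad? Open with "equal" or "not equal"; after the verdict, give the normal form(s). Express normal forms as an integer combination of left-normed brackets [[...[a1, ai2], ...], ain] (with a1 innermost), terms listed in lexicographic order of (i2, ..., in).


not equal: they reduce to -[[[[[a1, a2], a5], a3], a4], a6] + [[[[[a1, a2], a5], a3], a6], a4] + [[[[[a1, a2], a5], a4], a6], a3] - [[[[[a1, a2], a5], a6], a4], a3] and [[[[[a1, a2], a5], a3], a4], a6] - [[[[[a1, a2], a5], a3], a6], a4] - [[[[[a1, a2], a5], a4], a6], a3] + [[[[[a1, a2], a5], a6], a4], a3]

The first expression reduces to -[[[[[a1, a2], a5], a3], a4], a6] + [[[[[a1, a2], a5], a3], a6], a4] + [[[[[a1, a2], a5], a4], a6], a3] - [[[[[a1, a2], a5], a6], a4], a3]
The second expression reduces to [[[[[a1, a2], a5], a3], a4], a6] - [[[[[a1, a2], a5], a3], a6], a4] - [[[[[a1, a2], a5], a4], a6], a3] + [[[[[a1, a2], a5], a6], a4], a3]
Distinct normal forms: not equal.


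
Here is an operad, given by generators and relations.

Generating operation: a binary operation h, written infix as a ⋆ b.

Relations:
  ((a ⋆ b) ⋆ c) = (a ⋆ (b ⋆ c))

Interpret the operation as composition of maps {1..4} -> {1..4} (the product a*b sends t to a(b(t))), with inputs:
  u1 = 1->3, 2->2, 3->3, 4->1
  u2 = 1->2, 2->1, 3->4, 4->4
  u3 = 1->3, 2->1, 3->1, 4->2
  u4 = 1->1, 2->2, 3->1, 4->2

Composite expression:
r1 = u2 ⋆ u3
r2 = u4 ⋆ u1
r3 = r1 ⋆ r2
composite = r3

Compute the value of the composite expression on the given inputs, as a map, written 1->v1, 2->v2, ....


(u2 ⋆ u3) = 1->4, 2->2, 3->2, 4->1
(u4 ⋆ u1) = 1->1, 2->2, 3->1, 4->1
((u2 ⋆ u3) ⋆ (u4 ⋆ u1)) = 1->4, 2->2, 3->4, 4->4

1->4, 2->2, 3->4, 4->4


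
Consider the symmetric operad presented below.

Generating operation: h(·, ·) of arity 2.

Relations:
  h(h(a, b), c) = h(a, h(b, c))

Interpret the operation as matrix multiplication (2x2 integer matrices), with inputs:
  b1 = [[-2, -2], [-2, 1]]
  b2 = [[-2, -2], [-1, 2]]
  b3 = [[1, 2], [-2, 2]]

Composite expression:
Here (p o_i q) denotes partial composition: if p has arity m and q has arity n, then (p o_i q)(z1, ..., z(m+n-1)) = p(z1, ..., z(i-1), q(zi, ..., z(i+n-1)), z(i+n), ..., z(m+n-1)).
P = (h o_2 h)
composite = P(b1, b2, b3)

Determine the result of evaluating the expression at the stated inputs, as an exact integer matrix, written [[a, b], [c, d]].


[[6, 12], [-9, 18]]

h(b2, b3) = [[2, -8], [-5, 2]]
h(b1, h(b2, b3)) = [[6, 12], [-9, 18]]


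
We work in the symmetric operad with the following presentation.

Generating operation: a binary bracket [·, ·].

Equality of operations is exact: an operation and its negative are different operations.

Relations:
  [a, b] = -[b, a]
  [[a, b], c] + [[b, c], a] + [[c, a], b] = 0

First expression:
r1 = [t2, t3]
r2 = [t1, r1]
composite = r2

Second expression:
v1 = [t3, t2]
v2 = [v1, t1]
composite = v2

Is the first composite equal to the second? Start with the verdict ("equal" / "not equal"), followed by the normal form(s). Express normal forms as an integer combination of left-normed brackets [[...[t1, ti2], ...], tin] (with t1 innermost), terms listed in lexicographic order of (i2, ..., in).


equal: each reduces to [[t1, t2], t3] - [[t1, t3], t2]

In normal form, the first expression is [[t1, t2], t3] - [[t1, t3], t2]
In normal form, the second expression is [[t1, t2], t3] - [[t1, t3], t2]
One common form — equal.


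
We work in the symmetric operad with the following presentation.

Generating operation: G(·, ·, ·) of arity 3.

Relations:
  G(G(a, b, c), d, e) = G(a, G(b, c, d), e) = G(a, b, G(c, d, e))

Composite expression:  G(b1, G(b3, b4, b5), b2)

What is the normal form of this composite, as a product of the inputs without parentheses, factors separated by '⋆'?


b1 ⋆ b3 ⋆ b4 ⋆ b5 ⋆ b2


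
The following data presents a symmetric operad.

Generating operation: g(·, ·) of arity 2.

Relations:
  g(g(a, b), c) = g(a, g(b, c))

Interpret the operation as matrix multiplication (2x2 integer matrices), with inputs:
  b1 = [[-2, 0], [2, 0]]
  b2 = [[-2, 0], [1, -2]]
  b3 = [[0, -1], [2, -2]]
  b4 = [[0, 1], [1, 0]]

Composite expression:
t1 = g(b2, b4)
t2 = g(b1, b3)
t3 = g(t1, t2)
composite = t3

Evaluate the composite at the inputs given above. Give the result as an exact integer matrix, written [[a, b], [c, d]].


g(b2, b4) = [[0, -2], [-2, 1]]
g(b1, b3) = [[0, 2], [0, -2]]
g(g(b2, b4), g(b1, b3)) = [[0, 4], [0, -6]]

[[0, 4], [0, -6]]


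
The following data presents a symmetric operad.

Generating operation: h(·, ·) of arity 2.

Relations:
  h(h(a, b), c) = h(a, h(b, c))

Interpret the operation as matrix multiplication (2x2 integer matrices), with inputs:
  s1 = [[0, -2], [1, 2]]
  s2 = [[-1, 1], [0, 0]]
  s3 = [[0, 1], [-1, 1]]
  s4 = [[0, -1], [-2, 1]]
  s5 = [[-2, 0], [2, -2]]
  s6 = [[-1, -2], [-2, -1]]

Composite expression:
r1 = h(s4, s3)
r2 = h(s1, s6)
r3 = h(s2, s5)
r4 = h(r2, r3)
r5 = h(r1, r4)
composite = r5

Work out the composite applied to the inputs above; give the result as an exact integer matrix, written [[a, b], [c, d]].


[[36, -18], [4, -2]]

h(s4, s3) = [[1, -1], [-1, -1]]
h(s1, s6) = [[4, 2], [-5, -4]]
h(s2, s5) = [[4, -2], [0, 0]]
h(h(s1, s6), h(s2, s5)) = [[16, -8], [-20, 10]]
h(h(s4, s3), h(h(s1, s6), h(s2, s5))) = [[36, -18], [4, -2]]


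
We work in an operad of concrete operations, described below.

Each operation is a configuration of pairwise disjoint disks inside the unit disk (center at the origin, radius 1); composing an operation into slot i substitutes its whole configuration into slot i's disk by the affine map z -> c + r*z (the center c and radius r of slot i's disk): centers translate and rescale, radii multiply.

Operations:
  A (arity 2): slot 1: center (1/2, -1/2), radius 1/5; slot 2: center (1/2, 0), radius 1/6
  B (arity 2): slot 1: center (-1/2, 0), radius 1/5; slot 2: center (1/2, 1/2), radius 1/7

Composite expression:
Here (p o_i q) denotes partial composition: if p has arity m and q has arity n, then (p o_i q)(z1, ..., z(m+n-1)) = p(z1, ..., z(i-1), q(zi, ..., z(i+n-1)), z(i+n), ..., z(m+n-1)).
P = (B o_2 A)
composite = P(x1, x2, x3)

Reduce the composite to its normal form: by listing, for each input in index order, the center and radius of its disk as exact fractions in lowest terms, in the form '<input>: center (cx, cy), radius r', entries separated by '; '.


x1: center (-1/2, 0), radius 1/5; x2: center (4/7, 3/7), radius 1/35; x3: center (4/7, 1/2), radius 1/42

Follow each x-input down from B: c' goes to c + r*c', radius to r*r'.
for x1, the 1-step affine chain lands on center (-1/2, 0), radius 1/5
for x2, the 2-step affine chain lands on center (4/7, 3/7), radius 1/35
for x3, the 2-step affine chain lands on center (4/7, 1/2), radius 1/42


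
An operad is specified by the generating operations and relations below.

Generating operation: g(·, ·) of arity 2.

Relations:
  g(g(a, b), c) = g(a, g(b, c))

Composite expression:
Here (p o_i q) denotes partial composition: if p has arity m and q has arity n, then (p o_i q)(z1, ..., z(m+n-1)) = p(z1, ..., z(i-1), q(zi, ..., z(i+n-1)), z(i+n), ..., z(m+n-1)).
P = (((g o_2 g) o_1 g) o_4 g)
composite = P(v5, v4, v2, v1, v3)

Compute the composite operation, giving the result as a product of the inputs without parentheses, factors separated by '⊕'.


v5 ⊕ v4 ⊕ v2 ⊕ v1 ⊕ v3

Key point: g is associative — brackets drop, the v-order remains.
g(v5, v4) spells out as v5 ⊕ v4
g(v1, v3) spells out as v1 ⊕ v3
g(v2, g(v1, v3)) spells out as v2 ⊕ v1 ⊕ v3
g(g(v5, v4), g(v2, g(v1, v3))) spells out as v5 ⊕ v4 ⊕ v2 ⊕ v1 ⊕ v3


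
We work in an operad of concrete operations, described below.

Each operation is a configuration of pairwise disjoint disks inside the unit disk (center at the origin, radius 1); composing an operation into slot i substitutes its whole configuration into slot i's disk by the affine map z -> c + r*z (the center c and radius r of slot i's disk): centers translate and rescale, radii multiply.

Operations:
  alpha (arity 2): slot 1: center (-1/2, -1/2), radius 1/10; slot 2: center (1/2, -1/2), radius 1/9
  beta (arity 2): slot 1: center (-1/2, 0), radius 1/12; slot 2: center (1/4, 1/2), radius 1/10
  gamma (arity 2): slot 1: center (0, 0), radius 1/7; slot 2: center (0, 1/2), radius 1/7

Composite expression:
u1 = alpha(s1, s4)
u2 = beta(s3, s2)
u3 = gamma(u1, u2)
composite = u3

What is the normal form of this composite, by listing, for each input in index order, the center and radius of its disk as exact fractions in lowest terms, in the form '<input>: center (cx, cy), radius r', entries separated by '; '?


Follow each s-input down from gamma: c' goes to c + r*c', radius to r*r'.
tracing s1 down its 2-map path: center (-1/14, -1/14), radius 1/70
tracing s4 down its 2-map path: center (1/14, -1/14), radius 1/63
tracing s3 down its 2-map path: center (-1/14, 1/2), radius 1/84
tracing s2 down its 2-map path: center (1/28, 4/7), radius 1/70

s1: center (-1/14, -1/14), radius 1/70; s2: center (1/28, 4/7), radius 1/70; s3: center (-1/14, 1/2), radius 1/84; s4: center (1/14, -1/14), radius 1/63


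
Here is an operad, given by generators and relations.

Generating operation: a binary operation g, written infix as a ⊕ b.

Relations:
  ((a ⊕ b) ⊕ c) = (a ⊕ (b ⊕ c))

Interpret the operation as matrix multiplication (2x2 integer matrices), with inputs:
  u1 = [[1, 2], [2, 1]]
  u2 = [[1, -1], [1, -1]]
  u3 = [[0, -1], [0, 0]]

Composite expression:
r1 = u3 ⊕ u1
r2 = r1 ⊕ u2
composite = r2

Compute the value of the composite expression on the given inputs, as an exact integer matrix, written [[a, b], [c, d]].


(u3 ⊕ u1) = [[-2, -1], [0, 0]]
((u3 ⊕ u1) ⊕ u2) = [[-3, 3], [0, 0]]

[[-3, 3], [0, 0]]


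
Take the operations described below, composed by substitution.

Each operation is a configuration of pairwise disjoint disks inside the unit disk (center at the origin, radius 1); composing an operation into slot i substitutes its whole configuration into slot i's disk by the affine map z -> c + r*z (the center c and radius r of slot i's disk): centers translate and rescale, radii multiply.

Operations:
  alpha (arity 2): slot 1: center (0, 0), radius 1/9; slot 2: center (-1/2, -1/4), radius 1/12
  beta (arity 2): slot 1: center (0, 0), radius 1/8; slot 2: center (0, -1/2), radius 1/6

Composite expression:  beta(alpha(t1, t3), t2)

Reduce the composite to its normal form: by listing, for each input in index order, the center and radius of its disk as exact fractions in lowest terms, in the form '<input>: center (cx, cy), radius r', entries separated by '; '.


t1: center (0, 0), radius 1/72; t2: center (0, -1/2), radius 1/6; t3: center (-1/16, -1/32), radius 1/96

Nesting under beta composes maps z -> c + r*z down each t-path.
t1: after 2 affine steps, its disk has center (0, 0), radius 1/72
t3: after 2 affine steps, its disk has center (-1/16, -1/32), radius 1/96
t2: after 1 affine step, its disk has center (0, -1/2), radius 1/6
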